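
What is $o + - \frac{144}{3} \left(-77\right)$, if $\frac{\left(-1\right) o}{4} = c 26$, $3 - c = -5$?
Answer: $2864$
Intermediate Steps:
$c = 8$ ($c = 3 - -5 = 3 + 5 = 8$)
$o = -832$ ($o = - 4 \cdot 8 \cdot 26 = \left(-4\right) 208 = -832$)
$o + - \frac{144}{3} \left(-77\right) = -832 + - \frac{144}{3} \left(-77\right) = -832 + \left(-144\right) \frac{1}{3} \left(-77\right) = -832 - -3696 = -832 + 3696 = 2864$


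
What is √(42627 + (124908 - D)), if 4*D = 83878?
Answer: √586262/2 ≈ 382.84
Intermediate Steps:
D = 41939/2 (D = (¼)*83878 = 41939/2 ≈ 20970.)
√(42627 + (124908 - D)) = √(42627 + (124908 - 1*41939/2)) = √(42627 + (124908 - 41939/2)) = √(42627 + 207877/2) = √(293131/2) = √586262/2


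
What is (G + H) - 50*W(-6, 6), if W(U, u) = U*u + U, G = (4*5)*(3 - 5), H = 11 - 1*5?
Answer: 2066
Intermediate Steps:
H = 6 (H = 11 - 5 = 6)
G = -40 (G = 20*(-2) = -40)
W(U, u) = U + U*u
(G + H) - 50*W(-6, 6) = (-40 + 6) - (-300)*(1 + 6) = -34 - (-300)*7 = -34 - 50*(-42) = -34 + 2100 = 2066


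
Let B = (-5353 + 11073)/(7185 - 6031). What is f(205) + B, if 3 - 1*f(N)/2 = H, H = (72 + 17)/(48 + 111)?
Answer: 902492/91743 ≈ 9.8372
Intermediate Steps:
H = 89/159 ≈ 0.55975
f(N) = 776/159 (f(N) = 6 - 2*89/159 = 6 - 178/159 = 776/159)
B = 2860/577 (B = 5720/1154 = 5720*(1/1154) = 2860/577 ≈ 4.9567)
f(205) + B = 776/159 + 2860/577 = 902492/91743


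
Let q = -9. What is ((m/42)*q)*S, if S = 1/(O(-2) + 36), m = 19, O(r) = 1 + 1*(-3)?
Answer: -57/476 ≈ -0.11975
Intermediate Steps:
O(r) = -2 (O(r) = 1 - 3 = -2)
S = 1/34 (S = 1/(-2 + 36) = 1/34 ≈ 0.029412)
((m/42)*q)*S = ((19/42)*(-9))*(1/34) = -57/14*1/34 = -57/476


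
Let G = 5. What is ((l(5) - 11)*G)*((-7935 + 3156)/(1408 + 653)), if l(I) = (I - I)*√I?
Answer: 29205/229 ≈ 127.53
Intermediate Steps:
l(I) = 0 (l(I) = 0*√I = 0)
((l(5) - 11)*G)*((-7935 + 3156)/(1408 + 653)) = ((0 - 11)*5)*((-7935 + 3156)/(1408 + 653)) = (-11*5)*(-4779/2061) = -(-262845)/2061 = -55*(-531/229) = 29205/229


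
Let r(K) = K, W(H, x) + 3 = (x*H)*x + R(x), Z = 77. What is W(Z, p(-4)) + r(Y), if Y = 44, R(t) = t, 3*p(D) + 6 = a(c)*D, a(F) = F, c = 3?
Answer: 2807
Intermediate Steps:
p(D) = -2 + D (p(D) = -2 + (3*D)/3 = -2 + D)
W(H, x) = -3 + x + H*x² (W(H, x) = -3 + ((x*H)*x + x) = -3 + ((H*x)*x + x) = -3 + (H*x² + x) = -3 + (x + H*x²) = -3 + x + H*x²)
W(Z, p(-4)) + r(Y) = (-3 + (-2 - 4) + 77*(-2 - 4)²) + 44 = (-3 - 6 + 77*(-6)²) + 44 = (-3 - 6 + 77*36) + 44 = (-3 - 6 + 2772) + 44 = 2763 + 44 = 2807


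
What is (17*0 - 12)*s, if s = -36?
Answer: 432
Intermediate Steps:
(17*0 - 12)*s = (17*0 - 12)*(-36) = (0 - 12)*(-36) = -12*(-36) = 432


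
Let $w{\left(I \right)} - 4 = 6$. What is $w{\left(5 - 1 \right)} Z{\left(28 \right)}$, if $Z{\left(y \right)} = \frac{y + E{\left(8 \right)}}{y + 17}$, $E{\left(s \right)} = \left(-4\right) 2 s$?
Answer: $-8$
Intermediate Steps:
$w{\left(I \right)} = 10$ ($w{\left(I \right)} = 4 + 6 = 10$)
$E{\left(s \right)} = - 8 s$
$Z{\left(y \right)} = \frac{-64 + y}{17 + y}$ ($Z{\left(y \right)} = \frac{y - 64}{y + 17} = \frac{y - 64}{17 + y} = \frac{-64 + y}{17 + y}$)
$w{\left(5 - 1 \right)} Z{\left(28 \right)} = 10 \frac{-64 + 28}{17 + 28} = 10 \cdot \frac{1}{45} \left(-36\right) = 10 \left(- \frac{4}{5}\right) = -8$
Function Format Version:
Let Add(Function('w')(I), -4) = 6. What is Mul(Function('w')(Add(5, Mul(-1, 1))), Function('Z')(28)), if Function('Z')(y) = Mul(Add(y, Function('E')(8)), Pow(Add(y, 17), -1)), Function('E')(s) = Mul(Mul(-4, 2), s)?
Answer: -8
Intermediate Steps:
Function('w')(I) = 10 (Function('w')(I) = Add(4, 6) = 10)
Function('E')(s) = Mul(-8, s)
Function('Z')(y) = Mul(Pow(Add(17, y), -1), Add(-64, y)) (Function('Z')(y) = Mul(Add(y, Mul(-8, 8)), Pow(Add(y, 17), -1)) = Mul(Add(y, -64), Pow(Add(17, y), -1)) = Mul(Add(-64, y), Pow(Add(17, y), -1)) = Mul(Pow(Add(17, y), -1), Add(-64, y)))
Mul(Function('w')(Add(5, Mul(-1, 1))), Function('Z')(28)) = Mul(10, Mul(Pow(Add(17, 28), -1), Add(-64, 28))) = Mul(10, Mul(Pow(45, -1), -36)) = Mul(10, Mul(Rational(1, 45), -36)) = Mul(10, Rational(-4, 5)) = -8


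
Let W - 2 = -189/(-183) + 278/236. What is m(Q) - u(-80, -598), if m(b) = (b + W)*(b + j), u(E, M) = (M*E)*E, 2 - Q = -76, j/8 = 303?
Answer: 14514375803/3599 ≈ 4.0329e+6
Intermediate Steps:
j = 2424 (j = 8*303 = 2424)
W = 30309/7198 (W = 2 + (-189/(-183) + 278/236) = 2 + (-189*(-1/183) + 278*(1/236)) = 2 + (63/61 + 139/118) = 2 + 15913/7198 = 30309/7198 ≈ 4.2108)
Q = 78 (Q = 2 - 1*(-76) = 2 + 76 = 78)
u(E, M) = M*E² (u(E, M) = (E*M)*E = M*E²)
m(b) = (2424 + b)*(30309/7198 + b) (m(b) = (b + 30309/7198)*(b + 2424) = (30309/7198 + b)*(2424 + b) = (2424 + b)*(30309/7198 + b))
m(Q) - u(-80, -598) = (36734508/3599 + 78² + (17478261/7198)*78) - (-598)*(-80)² = (36734508/3599 + 6084 + 681652179/3599) - (-598)*6400 = 740283003/3599 - 1*(-3827200) = 740283003/3599 + 3827200 = 14514375803/3599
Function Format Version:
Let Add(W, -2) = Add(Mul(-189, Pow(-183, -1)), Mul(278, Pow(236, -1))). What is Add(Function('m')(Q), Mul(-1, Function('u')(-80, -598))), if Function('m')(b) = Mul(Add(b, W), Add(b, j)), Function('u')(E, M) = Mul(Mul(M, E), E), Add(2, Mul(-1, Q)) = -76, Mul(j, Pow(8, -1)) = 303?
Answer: Rational(14514375803, 3599) ≈ 4.0329e+6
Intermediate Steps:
j = 2424 (j = Mul(8, 303) = 2424)
W = Rational(30309, 7198) (W = Add(2, Add(Mul(-189, Pow(-183, -1)), Mul(278, Pow(236, -1)))) = Add(2, Add(Mul(-189, Rational(-1, 183)), Mul(278, Rational(1, 236)))) = Add(2, Add(Rational(63, 61), Rational(139, 118))) = Add(2, Rational(15913, 7198)) = Rational(30309, 7198) ≈ 4.2108)
Q = 78 (Q = Add(2, Mul(-1, -76)) = Add(2, 76) = 78)
Function('u')(E, M) = Mul(M, Pow(E, 2)) (Function('u')(E, M) = Mul(Mul(E, M), E) = Mul(M, Pow(E, 2)))
Function('m')(b) = Mul(Add(2424, b), Add(Rational(30309, 7198), b)) (Function('m')(b) = Mul(Add(b, Rational(30309, 7198)), Add(b, 2424)) = Mul(Add(Rational(30309, 7198), b), Add(2424, b)) = Mul(Add(2424, b), Add(Rational(30309, 7198), b)))
Add(Function('m')(Q), Mul(-1, Function('u')(-80, -598))) = Add(Add(Rational(36734508, 3599), Pow(78, 2), Mul(Rational(17478261, 7198), 78)), Mul(-1, Mul(-598, Pow(-80, 2)))) = Add(Add(Rational(36734508, 3599), 6084, Rational(681652179, 3599)), Mul(-1, Mul(-598, 6400))) = Add(Rational(740283003, 3599), Mul(-1, -3827200)) = Add(Rational(740283003, 3599), 3827200) = Rational(14514375803, 3599)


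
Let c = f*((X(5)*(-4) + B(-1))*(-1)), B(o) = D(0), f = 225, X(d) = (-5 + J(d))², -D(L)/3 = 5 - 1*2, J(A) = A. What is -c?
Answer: -2025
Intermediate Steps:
D(L) = -9 (D(L) = -3*(5 - 1*2) = -3*(5 - 2) = -3*3 = -9)
X(d) = (-5 + d)²
B(o) = -9
c = 2025 (c = 225*(((-5 + 5)²*(-4) - 9)*(-1)) = 225*((0²*(-4) - 9)*(-1)) = 225*((0*(-4) - 9)*(-1)) = 225*((0 - 9)*(-1)) = 225*(-9*(-1)) = 225*9 = 2025)
-c = -1*2025 = -2025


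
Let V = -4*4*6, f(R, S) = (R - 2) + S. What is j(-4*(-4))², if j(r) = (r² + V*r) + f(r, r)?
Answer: 1562500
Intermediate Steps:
f(R, S) = -2 + R + S (f(R, S) = (-2 + R) + S = -2 + R + S)
V = -96 (V = -16*6 = -96)
j(r) = -2 + r² - 94*r (j(r) = (r² - 96*r) + (-2 + r + r) = (r² - 96*r) + (-2 + 2*r) = -2 + r² - 94*r)
j(-4*(-4))² = (-2 + (-4*(-4))² - (-376)*(-4))² = (-2 + 16² - 94*16)² = (-2 + 256 - 1504)² = (-1250)² = 1562500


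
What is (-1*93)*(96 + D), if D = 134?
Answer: -21390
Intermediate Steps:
(-1*93)*(96 + D) = (-1*93)*(96 + 134) = -93*230 = -21390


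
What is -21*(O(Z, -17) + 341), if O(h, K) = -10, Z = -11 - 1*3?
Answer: -6951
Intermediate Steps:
Z = -14 (Z = -11 - 3 = -14)
-21*(O(Z, -17) + 341) = -21*(-10 + 341) = -21*331 = -6951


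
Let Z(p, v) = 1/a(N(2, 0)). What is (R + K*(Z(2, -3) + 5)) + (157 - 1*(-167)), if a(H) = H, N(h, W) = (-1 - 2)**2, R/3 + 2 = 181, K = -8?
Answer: 7381/9 ≈ 820.11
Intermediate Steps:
R = 537 (R = -6 + 3*181 = -6 + 543 = 537)
N(h, W) = 9 (N(h, W) = (-3)**2 = 9)
Z(p, v) = 1/9
(R + K*(Z(2, -3) + 5)) + (157 - 1*(-167)) = (537 - 8*(1/9 + 5)) + (157 - 1*(-167)) = (537 - 8*46/9) + (157 + 167) = (537 - 368/9) + 324 = 4465/9 + 324 = 7381/9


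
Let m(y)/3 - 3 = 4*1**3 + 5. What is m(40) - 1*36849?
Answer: -36813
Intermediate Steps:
m(y) = 36 (m(y) = 9 + 3*(4*1**3 + 5) = 9 + 3*(4*1 + 5) = 9 + 3*(4 + 5) = 9 + 3*9 = 9 + 27 = 36)
m(40) - 1*36849 = 36 - 1*36849 = 36 - 36849 = -36813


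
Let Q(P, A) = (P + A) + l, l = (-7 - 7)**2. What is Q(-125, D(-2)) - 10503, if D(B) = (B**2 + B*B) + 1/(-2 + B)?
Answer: -41697/4 ≈ -10424.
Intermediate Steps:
l = 196 (l = (-14)**2 = 196)
D(B) = 1/(-2 + B) + 2*B**2 (D(B) = (B**2 + B**2) + 1/(-2 + B) = 2*B**2 + 1/(-2 + B) = 1/(-2 + B) + 2*B**2)
Q(P, A) = 196 + A + P (Q(P, A) = (P + A) + 196 = (A + P) + 196 = 196 + A + P)
Q(-125, D(-2)) - 10503 = (196 + (1 - 4*(-2)**2 + 2*(-2)**3)/(-2 - 2) - 125) - 10503 = (196 + (1 - 4*4 + 2*(-8))/(-4) - 125) - 10503 = (196 - (1 - 16 - 16)/4 - 125) - 10503 = (196 - 1/4*(-31) - 125) - 10503 = (196 + 31/4 - 125) - 10503 = 315/4 - 10503 = -41697/4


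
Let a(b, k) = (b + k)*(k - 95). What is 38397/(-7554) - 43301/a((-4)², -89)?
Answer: -140474043/16910888 ≈ -8.3067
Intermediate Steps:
a(b, k) = (-95 + k)*(b + k) (a(b, k) = (b + k)*(-95 + k) = (-95 + k)*(b + k))
38397/(-7554) - 43301/a((-4)², -89) = 38397/(-7554) - 43301/((-89)² - 95*(-4)² - 95*(-89) + (-4)²*(-89)) = 38397*(-1/7554) - 43301/(7921 - 95*16 + 8455 + 16*(-89)) = -12799/2518 - 43301/(7921 - 1520 + 8455 - 1424) = -12799/2518 - 43301/13432 = -140474043/16910888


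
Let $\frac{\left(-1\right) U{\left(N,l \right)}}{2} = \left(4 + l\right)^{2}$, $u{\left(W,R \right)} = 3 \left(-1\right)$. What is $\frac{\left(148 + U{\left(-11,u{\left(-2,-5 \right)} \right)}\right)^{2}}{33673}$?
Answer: $\frac{21316}{33673} \approx 0.63303$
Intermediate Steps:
$u{\left(W,R \right)} = -3$
$U{\left(N,l \right)} = - 2 \left(4 + l\right)^{2}$
$\frac{\left(148 + U{\left(-11,u{\left(-2,-5 \right)} \right)}\right)^{2}}{33673} = \frac{\left(148 - 2 \left(4 - 3\right)^{2}\right)^{2}}{33673} = \left(148 - 2 \cdot 1^{2}\right)^{2} \cdot \frac{1}{33673} = \left(148 - 2\right)^{2} \cdot \frac{1}{33673} = 146^{2} \cdot \frac{1}{33673} = 21316 \cdot \frac{1}{33673} = \frac{21316}{33673}$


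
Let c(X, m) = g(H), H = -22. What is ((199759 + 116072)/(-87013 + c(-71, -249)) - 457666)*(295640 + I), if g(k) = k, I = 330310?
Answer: -383594449237830/1339 ≈ -2.8648e+11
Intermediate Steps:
c(X, m) = -22
((199759 + 116072)/(-87013 + c(-71, -249)) - 457666)*(295640 + I) = ((199759 + 116072)/(-87013 - 22) - 457666)*(295640 + 330310) = (315831/(-87035) - 457666)*625950 = (315831*(-1/87035) - 457666)*625950 = (-315831/87035 - 457666)*625950 = -39833276141/87035*625950 = -383594449237830/1339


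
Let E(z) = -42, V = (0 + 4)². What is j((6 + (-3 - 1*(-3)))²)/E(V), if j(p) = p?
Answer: -6/7 ≈ -0.85714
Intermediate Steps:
V = 16 (V = 4² = 16)
j((6 + (-3 - 1*(-3)))²)/E(V) = (6 + (-3 - 1*(-3)))²/(-42) = (6 + (-3 + 3))²*(-1/42) = (6 + 0)²*(-1/42) = 6²*(-1/42) = 36*(-1/42) = -6/7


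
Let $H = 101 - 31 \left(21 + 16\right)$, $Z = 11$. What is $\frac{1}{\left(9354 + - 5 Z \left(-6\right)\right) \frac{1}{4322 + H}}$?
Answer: $\frac{91}{269} \approx 0.33829$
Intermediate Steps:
$H = -1046$ ($H = 101 - 1147 = -1046$)
$\frac{1}{\left(9354 + - 5 Z \left(-6\right)\right) \frac{1}{4322 + H}} = \frac{1}{\left(9354 + \left(-5\right) 11 \left(-6\right)\right) \frac{1}{4322 - 1046}} = \frac{1}{\left(9354 - -330\right) \frac{1}{3276}} = \frac{1}{\left(9354 + 330\right) \frac{1}{3276}} = \frac{1}{9684 \cdot \frac{1}{3276}} = \frac{1}{\frac{269}{91}} = \frac{91}{269}$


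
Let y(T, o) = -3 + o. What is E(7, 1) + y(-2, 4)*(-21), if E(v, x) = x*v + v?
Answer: -7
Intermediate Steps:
E(v, x) = v + v*x (E(v, x) = v*x + v = v + v*x)
E(7, 1) + y(-2, 4)*(-21) = 7*(1 + 1) + (-3 + 4)*(-21) = 7*2 + 1*(-21) = 14 - 21 = -7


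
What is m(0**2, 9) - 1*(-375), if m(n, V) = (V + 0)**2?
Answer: 456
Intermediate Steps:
m(n, V) = V**2
m(0**2, 9) - 1*(-375) = 9**2 - 1*(-375) = 81 + 375 = 456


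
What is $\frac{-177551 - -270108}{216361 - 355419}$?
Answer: $- \frac{92557}{139058} \approx -0.6656$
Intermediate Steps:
$\frac{-177551 - -270108}{216361 - 355419} = \frac{-177551 + 270108}{-139058} = 92557 \left(- \frac{1}{139058}\right) = - \frac{92557}{139058}$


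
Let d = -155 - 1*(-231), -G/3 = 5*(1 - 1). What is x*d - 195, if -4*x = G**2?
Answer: -195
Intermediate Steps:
G = 0 (G = -15*(1 - 1) = -15*0 = -3*0 = 0)
d = 76 (d = -155 + 231 = 76)
x = 0 (x = -1/4*0**2 = -1/4*0 = 0)
x*d - 195 = 0*76 - 195 = 0 - 195 = -195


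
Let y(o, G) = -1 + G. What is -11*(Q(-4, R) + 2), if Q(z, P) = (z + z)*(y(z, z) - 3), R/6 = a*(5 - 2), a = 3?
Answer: -726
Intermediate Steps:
R = 54 (R = 6*(3*(5 - 2)) = 6*(3*3) = 6*9 = 54)
Q(z, P) = 2*z*(-4 + z) (Q(z, P) = (z + z)*((-1 + z) - 3) = (2*z)*(-4 + z) = 2*z*(-4 + z))
-11*(Q(-4, R) + 2) = -11*(2*(-4)*(-4 - 4) + 2) = -11*(2*(-4)*(-8) + 2) = -11*(64 + 2) = -11*66 = -726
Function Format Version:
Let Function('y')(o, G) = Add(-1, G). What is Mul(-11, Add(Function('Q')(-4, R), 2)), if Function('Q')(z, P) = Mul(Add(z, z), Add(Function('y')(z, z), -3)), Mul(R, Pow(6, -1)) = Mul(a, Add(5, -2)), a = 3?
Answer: -726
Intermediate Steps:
R = 54 (R = Mul(6, Mul(3, Add(5, -2))) = Mul(6, Mul(3, 3)) = Mul(6, 9) = 54)
Function('Q')(z, P) = Mul(2, z, Add(-4, z)) (Function('Q')(z, P) = Mul(Add(z, z), Add(Add(-1, z), -3)) = Mul(Mul(2, z), Add(-4, z)) = Mul(2, z, Add(-4, z)))
Mul(-11, Add(Function('Q')(-4, R), 2)) = Mul(-11, Add(Mul(2, -4, Add(-4, -4)), 2)) = Mul(-11, Add(Mul(2, -4, -8), 2)) = Mul(-11, Add(64, 2)) = Mul(-11, 66) = -726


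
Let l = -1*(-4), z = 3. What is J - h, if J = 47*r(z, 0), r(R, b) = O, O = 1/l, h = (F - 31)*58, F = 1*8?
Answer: 5383/4 ≈ 1345.8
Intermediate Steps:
F = 8
h = -1334 (h = (8 - 31)*58 = -23*58 = -1334)
l = 4
O = ¼ (O = 1/4 = ¼ ≈ 0.25000)
r(R, b) = ¼
J = 47/4 (J = 47*(¼) = 47/4 ≈ 11.750)
J - h = 47/4 - 1*(-1334) = 47/4 + 1334 = 5383/4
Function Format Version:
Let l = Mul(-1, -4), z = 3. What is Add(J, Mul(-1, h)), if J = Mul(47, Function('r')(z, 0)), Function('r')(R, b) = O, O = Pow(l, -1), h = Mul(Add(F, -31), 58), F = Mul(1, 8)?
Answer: Rational(5383, 4) ≈ 1345.8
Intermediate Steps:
F = 8
h = -1334 (h = Mul(Add(8, -31), 58) = Mul(-23, 58) = -1334)
l = 4
O = Rational(1, 4) (O = Pow(4, -1) = Rational(1, 4) ≈ 0.25000)
Function('r')(R, b) = Rational(1, 4)
J = Rational(47, 4) (J = Mul(47, Rational(1, 4)) = Rational(47, 4) ≈ 11.750)
Add(J, Mul(-1, h)) = Add(Rational(47, 4), Mul(-1, -1334)) = Add(Rational(47, 4), 1334) = Rational(5383, 4)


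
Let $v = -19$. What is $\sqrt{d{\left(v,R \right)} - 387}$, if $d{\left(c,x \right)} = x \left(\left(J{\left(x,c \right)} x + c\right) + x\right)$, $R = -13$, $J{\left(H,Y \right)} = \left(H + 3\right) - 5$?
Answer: $i \sqrt{2506} \approx 50.06 i$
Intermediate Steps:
$J{\left(H,Y \right)} = -2 + H$ ($J{\left(H,Y \right)} = \left(3 + H\right) - 5 = -2 + H$)
$d{\left(c,x \right)} = x \left(c + x + x \left(-2 + x\right)\right)$ ($d{\left(c,x \right)} = x \left(\left(\left(-2 + x\right) x + c\right) + x\right) = x \left(\left(x \left(-2 + x\right) + c\right) + x\right) = x \left(\left(c + x \left(-2 + x\right)\right) + x\right) = x \left(c + x + x \left(-2 + x\right)\right)$)
$\sqrt{d{\left(v,R \right)} - 387} = \sqrt{- 13 \left(-19 + \left(-13\right)^{2} - -13\right) - 387} = \sqrt{- 13 \left(-19 + 169 + 13\right) - 387} = \sqrt{\left(-13\right) 163 - 387} = \sqrt{-2119 - 387} = \sqrt{-2506} = i \sqrt{2506}$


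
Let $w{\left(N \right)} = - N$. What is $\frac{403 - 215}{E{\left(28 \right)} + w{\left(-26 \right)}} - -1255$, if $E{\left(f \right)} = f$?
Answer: $\frac{33979}{27} \approx 1258.5$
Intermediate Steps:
$\frac{403 - 215}{E{\left(28 \right)} + w{\left(-26 \right)}} - -1255 = \frac{403 - 215}{28 - -26} - -1255 = \frac{403 + \left(-972 + 757\right)}{28 + 26} + 1255 = \frac{403 - 215}{54} + 1255 = 188 \cdot \frac{1}{54} + 1255 = \frac{94}{27} + 1255 = \frac{33979}{27}$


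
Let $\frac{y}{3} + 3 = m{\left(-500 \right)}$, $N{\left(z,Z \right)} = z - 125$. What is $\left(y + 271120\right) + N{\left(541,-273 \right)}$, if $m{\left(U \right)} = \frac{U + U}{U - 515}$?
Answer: $\frac{55120581}{203} \approx 2.7153 \cdot 10^{5}$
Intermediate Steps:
$N{\left(z,Z \right)} = -125 + z$ ($N{\left(z,Z \right)} = z - 125 = -125 + z$)
$m{\left(U \right)} = \frac{2 U}{-515 + U}$
$y = - \frac{1227}{203}$ ($y = -9 + 3 \cdot 2 \left(-500\right) \frac{1}{-515 - 500} = -9 + 3 \cdot 2 \left(-500\right) \frac{1}{-1015} = -9 + 3 \cdot 2 \left(-500\right) \left(- \frac{1}{1015}\right) = -9 + 3 \cdot \frac{200}{203} = -9 + \frac{600}{203} = - \frac{1227}{203} \approx -6.0443$)
$\left(y + 271120\right) + N{\left(541,-273 \right)} = \left(- \frac{1227}{203} + 271120\right) + \left(-125 + 541\right) = \frac{55036133}{203} + 416 = \frac{55120581}{203}$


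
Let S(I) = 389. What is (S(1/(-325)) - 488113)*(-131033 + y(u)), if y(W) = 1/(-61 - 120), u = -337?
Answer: 11567337427176/181 ≈ 6.3908e+10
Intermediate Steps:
y(W) = -1/181 (y(W) = 1/(-181) = -1/181)
(S(1/(-325)) - 488113)*(-131033 + y(u)) = (389 - 488113)*(-131033 - 1/181) = -487724*(-23716974/181) = 11567337427176/181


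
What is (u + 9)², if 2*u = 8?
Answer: 169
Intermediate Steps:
u = 4 (u = (½)*8 = 4)
(u + 9)² = (4 + 9)² = 13² = 169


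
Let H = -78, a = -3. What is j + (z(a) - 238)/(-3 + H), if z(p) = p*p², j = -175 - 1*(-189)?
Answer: 1399/81 ≈ 17.272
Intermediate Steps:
j = 14 (j = -175 + 189 = 14)
z(p) = p³
j + (z(a) - 238)/(-3 + H) = 14 + ((-3)³ - 238)/(-3 - 78) = 14 + (-27 - 238)/(-81) = 14 - 265*(-1/81) = 14 + 265/81 = 1399/81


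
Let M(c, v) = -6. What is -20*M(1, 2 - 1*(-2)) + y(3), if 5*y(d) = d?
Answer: 603/5 ≈ 120.60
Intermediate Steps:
y(d) = d/5
-20*M(1, 2 - 1*(-2)) + y(3) = -20*(-6) + (⅕)*3 = 120 + ⅗ = 603/5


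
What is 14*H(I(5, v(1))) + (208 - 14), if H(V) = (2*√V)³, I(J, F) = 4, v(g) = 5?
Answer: 1090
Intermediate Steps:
H(V) = 8*V^(3/2)
14*H(I(5, v(1))) + (208 - 14) = 14*(8*4^(3/2)) + (208 - 14) = 14*(8*8) + 194 = 14*64 + 194 = 896 + 194 = 1090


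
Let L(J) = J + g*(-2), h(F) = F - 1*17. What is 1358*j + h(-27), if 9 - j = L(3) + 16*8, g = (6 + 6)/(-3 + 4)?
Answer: -133128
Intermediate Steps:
g = 12 (g = 12/1 = 12*1 = 12)
h(F) = -17 + F (h(F) = F - 17 = -17 + F)
L(J) = -24 + J (L(J) = J + 12*(-2) = J - 24 = -24 + J)
j = -98 (j = 9 - ((-24 + 3) + 16*8) = 9 - (-21 + 128) = 9 - 1*107 = 9 - 107 = -98)
1358*j + h(-27) = 1358*(-98) + (-17 - 27) = -133084 - 44 = -133128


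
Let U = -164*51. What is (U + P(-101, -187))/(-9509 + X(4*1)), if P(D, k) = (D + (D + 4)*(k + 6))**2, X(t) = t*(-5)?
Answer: -304703572/9529 ≈ -31976.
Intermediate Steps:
X(t) = -5*t
P(D, k) = (D + (4 + D)*(6 + k))**2
U = -8364
(U + P(-101, -187))/(-9509 + X(4*1)) = (-8364 + (24 + 4*(-187) + 7*(-101) - 101*(-187))**2)/(-9509 - 20) = (-8364 + (24 - 748 - 707 + 18887)**2)/(-9509 - 5*4) = (-8364 + 17456**2)/(-9509 - 20) = (-8364 + 304711936)/(-9529) = 304703572*(-1/9529) = -304703572/9529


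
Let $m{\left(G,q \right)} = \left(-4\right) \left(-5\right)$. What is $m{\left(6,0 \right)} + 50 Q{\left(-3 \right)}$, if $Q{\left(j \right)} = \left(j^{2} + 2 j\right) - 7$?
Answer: $-180$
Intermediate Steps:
$m{\left(G,q \right)} = 20$
$Q{\left(j \right)} = -7 + j^{2} + 2 j$
$m{\left(6,0 \right)} + 50 Q{\left(-3 \right)} = 20 + 50 \left(-7 + \left(-3\right)^{2} + 2 \left(-3\right)\right) = 20 + 50 \left(-7 + 9 - 6\right) = 20 + 50 \left(-4\right) = 20 - 200 = -180$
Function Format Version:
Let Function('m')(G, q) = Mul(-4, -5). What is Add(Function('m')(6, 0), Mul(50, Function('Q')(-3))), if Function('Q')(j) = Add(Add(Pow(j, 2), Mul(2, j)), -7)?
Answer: -180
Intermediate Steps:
Function('m')(G, q) = 20
Function('Q')(j) = Add(-7, Pow(j, 2), Mul(2, j))
Add(Function('m')(6, 0), Mul(50, Function('Q')(-3))) = Add(20, Mul(50, Add(-7, Pow(-3, 2), Mul(2, -3)))) = Add(20, Mul(50, Add(-7, 9, -6))) = Add(20, Mul(50, -4)) = Add(20, -200) = -180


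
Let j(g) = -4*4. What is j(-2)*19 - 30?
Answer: -334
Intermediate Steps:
j(g) = -16
j(-2)*19 - 30 = -16*19 - 30 = -304 - 30 = -334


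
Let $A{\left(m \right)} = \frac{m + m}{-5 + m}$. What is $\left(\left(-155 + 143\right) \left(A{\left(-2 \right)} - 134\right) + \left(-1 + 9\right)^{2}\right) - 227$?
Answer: $\frac{10067}{7} \approx 1438.1$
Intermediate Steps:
$A{\left(m \right)} = \frac{2 m}{-5 + m}$
$\left(\left(-155 + 143\right) \left(A{\left(-2 \right)} - 134\right) + \left(-1 + 9\right)^{2}\right) - 227 = \left(\left(-155 + 143\right) \left(2 \left(-2\right) \frac{1}{-5 - 2} - 134\right) + \left(-1 + 9\right)^{2}\right) - 227 = \left(- 12 \left(2 \left(-2\right) \frac{1}{-7} - 134\right) + 8^{2}\right) - 227 = \left(- 12 \left(2 \left(-2\right) \left(- \frac{1}{7}\right) - 134\right) + 64\right) - 227 = \left(- 12 \left(\frac{4}{7} - 134\right) + 64\right) - 227 = \left(\left(-12\right) \left(- \frac{934}{7}\right) + 64\right) - 227 = \left(\frac{11208}{7} + 64\right) - 227 = \frac{11656}{7} - 227 = \frac{10067}{7}$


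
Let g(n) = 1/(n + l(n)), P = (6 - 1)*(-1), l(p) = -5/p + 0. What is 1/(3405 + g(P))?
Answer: 4/13619 ≈ 0.00029371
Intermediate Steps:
l(p) = -5/p
P = -5 (P = 5*(-1) = -5)
g(n) = 1/(n - 5/n)
1/(3405 + g(P)) = 1/(3405 - 5/(-5 + (-5)²)) = 1/(3405 - 5/(-5 + 25)) = 1/(3405 - 5/20) = 1/(3405 - 5*1/20) = 1/(3405 - ¼) = 1/(13619/4) = 4/13619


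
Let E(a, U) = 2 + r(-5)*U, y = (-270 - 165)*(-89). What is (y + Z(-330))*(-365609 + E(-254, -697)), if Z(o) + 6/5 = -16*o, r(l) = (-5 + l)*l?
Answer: -88088125833/5 ≈ -1.7618e+10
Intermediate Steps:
r(l) = l*(-5 + l)
y = 38715 (y = -435*(-89) = 38715)
E(a, U) = 2 + 50*U (E(a, U) = 2 + (-5*(-5 - 5))*U = 2 + (-5*(-10))*U = 2 + 50*U)
Z(o) = -6/5 - 16*o
(y + Z(-330))*(-365609 + E(-254, -697)) = (38715 + (-6/5 - 16*(-330)))*(-365609 + (2 + 50*(-697))) = (38715 + (-6/5 + 5280))*(-365609 + (2 - 34850)) = (38715 + 26394/5)*(-365609 - 34848) = (219969/5)*(-400457) = -88088125833/5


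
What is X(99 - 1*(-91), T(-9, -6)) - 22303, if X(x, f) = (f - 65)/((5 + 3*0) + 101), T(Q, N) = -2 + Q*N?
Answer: -2364131/106 ≈ -22303.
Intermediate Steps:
T(Q, N) = -2 + N*Q
X(x, f) = -65/106 + f/106 (X(x, f) = (-65 + f)/((5 + 0) + 101) = (-65 + f)/(5 + 101) = (-65 + f)/106 = (-65 + f)*(1/106) = -65/106 + f/106)
X(99 - 1*(-91), T(-9, -6)) - 22303 = (-65/106 + (-2 - 6*(-9))/106) - 22303 = (-65/106 + (-2 + 54)/106) - 22303 = (-65/106 + (1/106)*52) - 22303 = (-65/106 + 26/53) - 22303 = -13/106 - 22303 = -2364131/106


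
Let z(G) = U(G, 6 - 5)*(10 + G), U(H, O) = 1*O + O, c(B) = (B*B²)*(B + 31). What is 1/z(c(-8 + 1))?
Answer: -1/16444 ≈ -6.0812e-5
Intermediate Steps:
c(B) = B³*(31 + B)
U(H, O) = 2*O (U(H, O) = O + O = 2*O)
z(G) = 20 + 2*G (z(G) = (2*(6 - 5))*(10 + G) = (2*1)*(10 + G) = 2*(10 + G) = 20 + 2*G)
1/z(c(-8 + 1)) = 1/(20 + 2*((-8 + 1)³*(31 + (-8 + 1)))) = 1/(20 + 2*((-7)³*(31 - 7))) = 1/(20 + 2*(-343*24)) = 1/(20 + 2*(-8232)) = 1/(20 - 16464) = 1/(-16444) = -1/16444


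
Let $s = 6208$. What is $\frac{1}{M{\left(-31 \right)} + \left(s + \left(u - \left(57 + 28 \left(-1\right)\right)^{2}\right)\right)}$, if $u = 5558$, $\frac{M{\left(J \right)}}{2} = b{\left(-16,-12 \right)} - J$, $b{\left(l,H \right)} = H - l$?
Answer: $\frac{1}{10995} \approx 9.095 \cdot 10^{-5}$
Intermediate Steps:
$M{\left(J \right)} = 8 - 2 J$ ($M{\left(J \right)} = 2 \left(\left(-12 - -16\right) - J\right) = 2 \left(\left(-12 + 16\right) - J\right) = 2 \left(4 - J\right) = 8 - 2 J$)
$\frac{1}{M{\left(-31 \right)} + \left(s + \left(u - \left(57 + 28 \left(-1\right)\right)^{2}\right)\right)} = \frac{1}{\left(8 - -62\right) + \left(6208 + \left(5558 - \left(57 + 28 \left(-1\right)\right)^{2}\right)\right)} = \frac{1}{\left(8 + 62\right) + \left(6208 + \left(5558 - \left(57 - 28\right)^{2}\right)\right)} = \frac{1}{70 + \left(6208 + \left(5558 - 29^{2}\right)\right)} = \frac{1}{70 + \left(6208 + \left(5558 - 841\right)\right)} = \frac{1}{70 + \left(6208 + 4717\right)} = \frac{1}{70 + 10925} = \frac{1}{10995}$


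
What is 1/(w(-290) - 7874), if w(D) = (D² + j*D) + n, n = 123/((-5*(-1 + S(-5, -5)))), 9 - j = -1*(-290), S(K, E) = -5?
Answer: 10/1577201 ≈ 6.3403e-6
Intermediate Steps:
j = -281 (j = 9 - (-1)*(-290) = 9 - 1*290 = 9 - 290 = -281)
n = 41/10 (n = 123/((-5*(-1 - 5))) = 123/((-5*(-6))) = 123/30 = 123*(1/30) = 41/10 ≈ 4.1000)
w(D) = 41/10 + D² - 281*D (w(D) = (D² - 281*D) + 41/10 = 41/10 + D² - 281*D)
1/(w(-290) - 7874) = 1/((41/10 + (-290)² - 281*(-290)) - 7874) = 1/((41/10 + 84100 + 81490) - 7874) = 1/(1655941/10 - 7874) = 1/(1577201/10) = 10/1577201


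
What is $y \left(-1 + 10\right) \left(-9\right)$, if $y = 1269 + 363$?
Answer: $-132192$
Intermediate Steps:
$y = 1632$
$y \left(-1 + 10\right) \left(-9\right) = 1632 \left(-1 + 10\right) \left(-9\right) = 1632 \cdot 9 \left(-9\right) = 1632 \left(-81\right) = -132192$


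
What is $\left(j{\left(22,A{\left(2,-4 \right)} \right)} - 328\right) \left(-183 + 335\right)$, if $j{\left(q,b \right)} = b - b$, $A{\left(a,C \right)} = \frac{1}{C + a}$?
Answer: $-49856$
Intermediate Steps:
$j{\left(q,b \right)} = 0$
$\left(j{\left(22,A{\left(2,-4 \right)} \right)} - 328\right) \left(-183 + 335\right) = \left(0 - 328\right) \left(-183 + 335\right) = \left(-328\right) 152 = -49856$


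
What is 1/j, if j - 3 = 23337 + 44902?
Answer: 1/68242 ≈ 1.4654e-5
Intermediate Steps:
j = 68242 (j = 3 + (23337 + 44902) = 3 + 68239 = 68242)
1/j = 1/68242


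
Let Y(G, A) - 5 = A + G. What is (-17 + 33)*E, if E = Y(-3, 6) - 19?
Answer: -176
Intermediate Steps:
Y(G, A) = 5 + A + G (Y(G, A) = 5 + (A + G) = 5 + A + G)
E = -11 (E = (5 + 6 - 3) - 19 = 8 - 19 = -11)
(-17 + 33)*E = (-17 + 33)*(-11) = 16*(-11) = -176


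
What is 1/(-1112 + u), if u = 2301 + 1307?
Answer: 1/2496 ≈ 0.00040064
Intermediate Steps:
u = 3608
1/(-1112 + u) = 1/(-1112 + 3608) = 1/2496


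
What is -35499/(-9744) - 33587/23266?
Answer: 83108001/37783984 ≈ 2.1996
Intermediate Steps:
-35499/(-9744) - 33587/23266 = -35499*(-1/9744) - 33587*1/23266 = 11833/3248 - 33587/23266 = 83108001/37783984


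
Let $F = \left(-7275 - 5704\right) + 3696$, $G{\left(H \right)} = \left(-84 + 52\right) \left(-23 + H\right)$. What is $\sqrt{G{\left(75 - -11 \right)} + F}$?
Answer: $i \sqrt{11299} \approx 106.3 i$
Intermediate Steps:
$G{\left(H \right)} = 736 - 32 H$ ($G{\left(H \right)} = - 32 \left(-23 + H\right) = 736 - 32 H$)
$F = -9283$ ($F = -12979 + 3696 = -9283$)
$\sqrt{G{\left(75 - -11 \right)} + F} = \sqrt{\left(736 - 32 \left(75 - -11\right)\right) - 9283} = \sqrt{\left(736 - 32 \left(75 + 11\right)\right) - 9283} = \sqrt{\left(736 - 2752\right) - 9283} = \sqrt{-2016 - 9283} = \sqrt{-11299} = i \sqrt{11299}$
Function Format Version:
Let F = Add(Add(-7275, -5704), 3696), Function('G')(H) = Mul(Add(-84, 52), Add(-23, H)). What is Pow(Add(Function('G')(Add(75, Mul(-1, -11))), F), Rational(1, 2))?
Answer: Mul(I, Pow(11299, Rational(1, 2))) ≈ Mul(106.30, I)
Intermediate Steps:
Function('G')(H) = Add(736, Mul(-32, H)) (Function('G')(H) = Mul(-32, Add(-23, H)) = Add(736, Mul(-32, H)))
F = -9283 (F = Add(-12979, 3696) = -9283)
Pow(Add(Function('G')(Add(75, Mul(-1, -11))), F), Rational(1, 2)) = Pow(Add(Add(736, Mul(-32, Add(75, Mul(-1, -11)))), -9283), Rational(1, 2)) = Pow(Add(Add(736, Mul(-32, Add(75, 11))), -9283), Rational(1, 2)) = Pow(Add(Add(736, Mul(-32, 86)), -9283), Rational(1, 2)) = Pow(Add(Add(736, -2752), -9283), Rational(1, 2)) = Pow(Add(-2016, -9283), Rational(1, 2)) = Pow(-11299, Rational(1, 2)) = Mul(I, Pow(11299, Rational(1, 2)))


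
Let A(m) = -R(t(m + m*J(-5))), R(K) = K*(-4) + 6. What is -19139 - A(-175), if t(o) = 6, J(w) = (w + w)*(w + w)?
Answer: -19157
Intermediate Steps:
J(w) = 4*w**2 (J(w) = (2*w)*(2*w) = 4*w**2)
R(K) = 6 - 4*K (R(K) = -4*K + 6 = 6 - 4*K)
A(m) = 18 (A(m) = -(6 - 4*6) = -(6 - 24) = -1*(-18) = 18)
-19139 - A(-175) = -19139 - 1*18 = -19139 - 18 = -19157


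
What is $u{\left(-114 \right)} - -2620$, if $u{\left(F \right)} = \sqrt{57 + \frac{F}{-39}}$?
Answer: $2620 + \frac{\sqrt{10127}}{13} \approx 2627.7$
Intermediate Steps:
$u{\left(F \right)} = \sqrt{57 - \frac{F}{39}}$ ($u{\left(F \right)} = \sqrt{57 + F \left(- \frac{1}{39}\right)} = \sqrt{57 - \frac{F}{39}}$)
$u{\left(-114 \right)} - -2620 = \frac{\sqrt{86697 - -4446}}{39} - -2620 = \frac{\sqrt{86697 + 4446}}{39} + 2620 = \frac{\sqrt{91143}}{39} + 2620 = \frac{3 \sqrt{10127}}{39} + 2620 = \frac{\sqrt{10127}}{13} + 2620 = 2620 + \frac{\sqrt{10127}}{13}$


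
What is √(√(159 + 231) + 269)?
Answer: √(269 + √390) ≈ 16.993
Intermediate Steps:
√(√(159 + 231) + 269) = √(√390 + 269) = √(269 + √390)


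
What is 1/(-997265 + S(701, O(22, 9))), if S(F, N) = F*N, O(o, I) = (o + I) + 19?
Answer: -1/962215 ≈ -1.0393e-6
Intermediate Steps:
O(o, I) = 19 + I + o (O(o, I) = (I + o) + 19 = 19 + I + o)
1/(-997265 + S(701, O(22, 9))) = 1/(-997265 + 701*(19 + 9 + 22)) = 1/(-997265 + 701*50) = 1/(-997265 + 35050) = 1/(-962215) = -1/962215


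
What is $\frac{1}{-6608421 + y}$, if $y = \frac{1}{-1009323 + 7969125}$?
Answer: $- \frac{6959802}{45993301692641} \approx -1.5132 \cdot 10^{-7}$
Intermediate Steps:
$y = \frac{1}{6959802} \approx 1.4368 \cdot 10^{-7}$
$\frac{1}{-6608421 + y} = \frac{1}{-6608421 + \frac{1}{6959802}} = \frac{1}{- \frac{45993301692641}{6959802}} = - \frac{6959802}{45993301692641}$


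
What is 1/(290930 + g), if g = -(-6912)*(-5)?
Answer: 1/256370 ≈ 3.9006e-6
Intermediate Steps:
g = -34560 (g = -6912*5 = -34560)
1/(290930 + g) = 1/(290930 - 34560) = 1/256370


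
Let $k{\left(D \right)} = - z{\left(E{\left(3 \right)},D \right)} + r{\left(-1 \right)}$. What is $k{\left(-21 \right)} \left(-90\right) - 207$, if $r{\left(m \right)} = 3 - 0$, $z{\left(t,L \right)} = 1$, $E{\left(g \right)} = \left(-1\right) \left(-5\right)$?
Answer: $-387$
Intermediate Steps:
$E{\left(g \right)} = 5$
$r{\left(m \right)} = 3$ ($r{\left(m \right)} = 3 + 0 = 3$)
$k{\left(D \right)} = 2$ ($k{\left(D \right)} = \left(-1\right) 1 + 3 = -1 + 3 = 2$)
$k{\left(-21 \right)} \left(-90\right) - 207 = 2 \left(-90\right) - 207 = -180 - 207 = -387$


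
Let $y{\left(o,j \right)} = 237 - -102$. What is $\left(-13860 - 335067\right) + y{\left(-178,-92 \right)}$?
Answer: $-348588$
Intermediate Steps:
$y{\left(o,j \right)} = 339$ ($y{\left(o,j \right)} = 237 + 102 = 339$)
$\left(-13860 - 335067\right) + y{\left(-178,-92 \right)} = \left(-13860 - 335067\right) + 339 = -348927 + 339 = -348588$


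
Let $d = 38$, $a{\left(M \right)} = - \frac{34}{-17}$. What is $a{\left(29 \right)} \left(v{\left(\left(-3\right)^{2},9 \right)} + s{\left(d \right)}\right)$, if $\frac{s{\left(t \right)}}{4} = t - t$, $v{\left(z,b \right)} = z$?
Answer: $18$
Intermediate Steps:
$a{\left(M \right)} = 2$ ($a{\left(M \right)} = \left(-34\right) \left(- \frac{1}{17}\right) = 2$)
$s{\left(t \right)} = 0$ ($s{\left(t \right)} = 4 \left(t - t\right) = 4 \cdot 0 = 0$)
$a{\left(29 \right)} \left(v{\left(\left(-3\right)^{2},9 \right)} + s{\left(d \right)}\right) = 2 \left(\left(-3\right)^{2} + 0\right) = 2 \left(9 + 0\right) = 2 \cdot 9 = 18$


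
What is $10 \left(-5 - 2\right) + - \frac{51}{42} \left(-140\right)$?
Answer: $100$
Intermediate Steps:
$10 \left(-5 - 2\right) + - \frac{51}{42} \left(-140\right) = 10 \left(-7\right) + \left(-51\right) \frac{1}{42} \left(-140\right) = -70 - -170 = -70 + 170 = 100$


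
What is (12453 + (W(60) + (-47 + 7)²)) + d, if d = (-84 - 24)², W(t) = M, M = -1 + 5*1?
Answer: 25721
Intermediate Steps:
M = 4 (M = -1 + 5 = 4)
W(t) = 4
d = 11664 (d = (-108)² = 11664)
(12453 + (W(60) + (-47 + 7)²)) + d = (12453 + (4 + (-47 + 7)²)) + 11664 = (12453 + (4 + (-40)²)) + 11664 = (12453 + (4 + 1600)) + 11664 = (12453 + 1604) + 11664 = 14057 + 11664 = 25721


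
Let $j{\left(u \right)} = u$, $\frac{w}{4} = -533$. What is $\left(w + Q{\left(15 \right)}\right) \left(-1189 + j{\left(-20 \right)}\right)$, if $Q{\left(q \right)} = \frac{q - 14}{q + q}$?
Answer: $\frac{25775477}{10} \approx 2.5775 \cdot 10^{6}$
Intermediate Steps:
$w = -2132$ ($w = 4 \left(-533\right) = -2132$)
$Q{\left(q \right)} = \frac{-14 + q}{2 q}$
$\left(w + Q{\left(15 \right)}\right) \left(-1189 + j{\left(-20 \right)}\right) = \left(-2132 + \frac{-14 + 15}{2 \cdot 15}\right) \left(-1189 - 20\right) = \left(-2132 + \frac{1}{2} \cdot \frac{1}{15} \cdot 1\right) \left(-1209\right) = \left(-2132 + \frac{1}{30}\right) \left(-1209\right) = \left(- \frac{63959}{30}\right) \left(-1209\right) = \frac{25775477}{10}$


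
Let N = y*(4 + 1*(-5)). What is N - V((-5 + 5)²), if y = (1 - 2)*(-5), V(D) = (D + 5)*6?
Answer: -35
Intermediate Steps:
V(D) = 30 + 6*D (V(D) = (5 + D)*6 = 30 + 6*D)
y = 5 (y = -1*(-5) = 5)
N = -5 (N = 5*(4 + 1*(-5)) = 5*(4 - 5) = 5*(-1) = -5)
N - V((-5 + 5)²) = -5 - (30 + 6*(-5 + 5)²) = -5 - (30 + 6*0²) = -5 - (30 + 6*0) = -5 - (30 + 0) = -5 - 1*30 = -5 - 30 = -35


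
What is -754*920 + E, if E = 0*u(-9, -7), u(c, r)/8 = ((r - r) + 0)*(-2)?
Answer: -693680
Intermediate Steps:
u(c, r) = 0 (u(c, r) = 8*(((r - r) + 0)*(-2)) = 8*((0 + 0)*(-2)) = 8*(0*(-2)) = 8*0 = 0)
E = 0 (E = 0*0 = 0)
-754*920 + E = -754*920 + 0 = -693680 + 0 = -693680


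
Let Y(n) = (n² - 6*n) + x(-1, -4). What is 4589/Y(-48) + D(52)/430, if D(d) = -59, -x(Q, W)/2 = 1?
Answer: 91023/55685 ≈ 1.6346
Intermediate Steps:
x(Q, W) = -2 (x(Q, W) = -2*1 = -2)
Y(n) = -2 + n² - 6*n (Y(n) = (n² - 6*n) - 2 = -2 + n² - 6*n)
4589/Y(-48) + D(52)/430 = 4589/(-2 + (-48)² - 6*(-48)) - 59/430 = 4589/(-2 + 2304 + 288) - 59*1/430 = 4589/2590 - 59/430 = 91023/55685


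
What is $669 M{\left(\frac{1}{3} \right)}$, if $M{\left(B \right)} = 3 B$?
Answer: $669$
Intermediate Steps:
$669 M{\left(\frac{1}{3} \right)} = 669 \cdot \frac{3}{3} = 669 \cdot 3 \cdot \frac{1}{3} = 669 \cdot 1 = 669$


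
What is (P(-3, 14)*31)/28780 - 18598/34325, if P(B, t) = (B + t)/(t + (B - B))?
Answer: -1496360267/2766045800 ≈ -0.54097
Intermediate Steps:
P(B, t) = (B + t)/t (P(B, t) = (B + t)/(t + 0) = (B + t)/t)
(P(-3, 14)*31)/28780 - 18598/34325 = (((-3 + 14)/14)*31)/28780 - 18598/34325 = (((1/14)*11)*31)*(1/28780) - 18598*1/34325 = ((11/14)*31)*(1/28780) - 18598/34325 = (341/14)*(1/28780) - 18598/34325 = 341/402920 - 18598/34325 = -1496360267/2766045800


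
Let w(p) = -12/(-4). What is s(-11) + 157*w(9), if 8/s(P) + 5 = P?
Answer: 941/2 ≈ 470.50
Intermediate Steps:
s(P) = 8/(-5 + P)
w(p) = 3 (w(p) = -12*(-¼) = 3)
s(-11) + 157*w(9) = 8/(-5 - 11) + 157*3 = 8/(-16) + 471 = 8*(-1/16) + 471 = -½ + 471 = 941/2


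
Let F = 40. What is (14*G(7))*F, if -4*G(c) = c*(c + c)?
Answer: -13720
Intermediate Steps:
G(c) = -c**2/2 (G(c) = -c*(c + c)/4 = -c*2*c/4 = -c**2/2)
(14*G(7))*F = (14*(-1/2*7**2))*40 = (14*(-1/2*49))*40 = (14*(-49/2))*40 = -343*40 = -13720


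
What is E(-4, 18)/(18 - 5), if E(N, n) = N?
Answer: -4/13 ≈ -0.30769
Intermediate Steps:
E(-4, 18)/(18 - 5) = -4/(18 - 5) = -4/13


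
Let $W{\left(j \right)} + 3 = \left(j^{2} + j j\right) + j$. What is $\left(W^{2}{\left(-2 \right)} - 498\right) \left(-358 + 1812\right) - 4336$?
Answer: $-715342$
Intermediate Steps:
$W{\left(j \right)} = -3 + j + 2 j^{2}$ ($W{\left(j \right)} = -3 + \left(\left(j^{2} + j j\right) + j\right) = -3 + \left(\left(j^{2} + j^{2}\right) + j\right) = -3 + \left(2 j^{2} + j\right) = -3 + \left(j + 2 j^{2}\right) = -3 + j + 2 j^{2}$)
$\left(W^{2}{\left(-2 \right)} - 498\right) \left(-358 + 1812\right) - 4336 = \left(\left(-3 - 2 + 2 \left(-2\right)^{2}\right)^{2} - 498\right) \left(-358 + 1812\right) - 4336 = \left(\left(-3 - 2 + 2 \cdot 4\right)^{2} - 498\right) 1454 - 4336 = \left(\left(-3 - 2 + 8\right)^{2} - 498\right) 1454 - 4336 = \left(3^{2} - 498\right) 1454 - 4336 = \left(9 - 498\right) 1454 - 4336 = \left(-489\right) 1454 - 4336 = -711006 - 4336 = -715342$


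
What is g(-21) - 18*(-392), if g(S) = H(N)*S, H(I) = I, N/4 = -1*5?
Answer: 7476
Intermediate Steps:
N = -20 (N = 4*(-1*5) = 4*(-5) = -20)
g(S) = -20*S
g(-21) - 18*(-392) = -20*(-21) - 18*(-392) = 420 + 7056 = 7476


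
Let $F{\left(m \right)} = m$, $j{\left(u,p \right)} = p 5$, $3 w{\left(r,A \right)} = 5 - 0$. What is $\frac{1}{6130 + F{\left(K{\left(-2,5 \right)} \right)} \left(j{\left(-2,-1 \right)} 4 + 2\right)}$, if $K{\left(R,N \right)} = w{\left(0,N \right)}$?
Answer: $\frac{1}{6100} \approx 0.00016393$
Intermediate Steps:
$w{\left(r,A \right)} = \frac{5}{3}$ ($w{\left(r,A \right)} = \frac{5 - 0}{3} = \frac{5 + 0}{3} = \frac{1}{3} \cdot 5 = \frac{5}{3}$)
$j{\left(u,p \right)} = 5 p$
$K{\left(R,N \right)} = \frac{5}{3}$
$\frac{1}{6130 + F{\left(K{\left(-2,5 \right)} \right)} \left(j{\left(-2,-1 \right)} 4 + 2\right)} = \frac{1}{6130 + \frac{5 \left(5 \left(-1\right) 4 + 2\right)}{3}} = \frac{1}{6130 + \frac{5 \left(\left(-5\right) 4 + 2\right)}{3}} = \frac{1}{6130 + \frac{5 \left(-20 + 2\right)}{3}} = \frac{1}{6130 + \frac{5}{3} \left(-18\right)} = \frac{1}{6130 - 30} = \frac{1}{6100}$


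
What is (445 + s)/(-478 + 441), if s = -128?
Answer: -317/37 ≈ -8.5676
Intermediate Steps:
(445 + s)/(-478 + 441) = (445 - 128)/(-478 + 441) = 317/(-37) = 317*(-1/37) = -317/37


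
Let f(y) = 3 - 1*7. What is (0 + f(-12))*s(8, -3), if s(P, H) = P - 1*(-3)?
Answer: -44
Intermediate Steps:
f(y) = -4 (f(y) = 3 - 7 = -4)
s(P, H) = 3 + P (s(P, H) = P + 3 = 3 + P)
(0 + f(-12))*s(8, -3) = (0 - 4)*(3 + 8) = -4*11 = -44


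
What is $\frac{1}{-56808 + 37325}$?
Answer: $- \frac{1}{19483} \approx -5.1327 \cdot 10^{-5}$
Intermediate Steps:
$\frac{1}{-56808 + 37325} = \frac{1}{-19483} = - \frac{1}{19483}$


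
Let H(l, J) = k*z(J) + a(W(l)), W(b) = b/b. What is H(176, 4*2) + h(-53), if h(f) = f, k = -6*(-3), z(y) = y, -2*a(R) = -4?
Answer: 93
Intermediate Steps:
W(b) = 1
a(R) = 2 (a(R) = -1/2*(-4) = 2)
k = 18
H(l, J) = 2 + 18*J (H(l, J) = 18*J + 2 = 2 + 18*J)
H(176, 4*2) + h(-53) = (2 + 18*(4*2)) - 53 = (2 + 18*8) - 53 = (2 + 144) - 53 = 146 - 53 = 93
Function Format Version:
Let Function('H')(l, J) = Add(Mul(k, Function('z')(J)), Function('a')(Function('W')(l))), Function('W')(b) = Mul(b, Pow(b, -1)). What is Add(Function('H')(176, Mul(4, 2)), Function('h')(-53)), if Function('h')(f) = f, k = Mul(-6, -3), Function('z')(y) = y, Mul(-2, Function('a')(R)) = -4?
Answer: 93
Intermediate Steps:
Function('W')(b) = 1
Function('a')(R) = 2 (Function('a')(R) = Mul(Rational(-1, 2), -4) = 2)
k = 18
Function('H')(l, J) = Add(2, Mul(18, J)) (Function('H')(l, J) = Add(Mul(18, J), 2) = Add(2, Mul(18, J)))
Add(Function('H')(176, Mul(4, 2)), Function('h')(-53)) = Add(Add(2, Mul(18, Mul(4, 2))), -53) = Add(Add(2, Mul(18, 8)), -53) = Add(Add(2, 144), -53) = Add(146, -53) = 93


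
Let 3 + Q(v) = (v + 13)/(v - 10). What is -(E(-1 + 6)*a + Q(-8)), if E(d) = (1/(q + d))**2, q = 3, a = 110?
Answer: 449/288 ≈ 1.5590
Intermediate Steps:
Q(v) = -3 + (13 + v)/(-10 + v) (Q(v) = -3 + (v + 13)/(v - 10) = -3 + (13 + v)/(-10 + v))
E(d) = (3 + d)**(-2) (E(d) = (1/(3 + d))**2 = (3 + d)**(-2))
-(E(-1 + 6)*a + Q(-8)) = -(110/(3 + (-1 + 6))**2 + (43 - 2*(-8))/(-10 - 8)) = -(110/(3 + 5)**2 + (43 + 16)/(-18)) = -(110/8**2 - 1/18*59) = -((1/64)*110 - 59/18) = -(55/32 - 59/18) = -1*(-449/288) = 449/288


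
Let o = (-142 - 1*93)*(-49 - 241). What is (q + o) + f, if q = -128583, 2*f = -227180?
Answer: -174023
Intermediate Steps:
o = 68150 (o = (-142 - 93)*(-290) = -235*(-290) = 68150)
f = -113590 (f = (1/2)*(-227180) = -113590)
(q + o) + f = (-128583 + 68150) - 113590 = -60433 - 113590 = -174023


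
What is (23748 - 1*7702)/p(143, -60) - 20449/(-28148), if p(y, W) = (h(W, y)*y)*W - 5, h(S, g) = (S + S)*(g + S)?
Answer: 1747957663763/2405437865660 ≈ 0.72667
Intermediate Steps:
h(S, g) = 2*S*(S + g) (h(S, g) = (2*S)*(S + g) = 2*S*(S + g))
p(y, W) = -5 + 2*y*W²*(W + y) (p(y, W) = ((2*W*(W + y))*y)*W - 5 = (2*W*y*(W + y))*W - 5 = 2*y*W²*(W + y) - 5 = -5 + 2*y*W²*(W + y))
(23748 - 1*7702)/p(143, -60) - 20449/(-28148) = (23748 - 1*7702)/(-5 + 2*143*(-60)²*(-60 + 143)) - 20449/(-28148) = (23748 - 7702)/(-5 + 2*143*3600*83) - 20449*(-1/28148) = 16046/(-5 + 85456800) + 20449/28148 = 16046/85456795 + 20449/28148 = 1747957663763/2405437865660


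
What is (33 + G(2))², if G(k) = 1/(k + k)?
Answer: 17689/16 ≈ 1105.6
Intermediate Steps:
G(k) = 1/(2*k)
(33 + G(2))² = (33 + (½)/2)² = (33 + (½)*(½))² = (33 + ¼)² = (133/4)² = 17689/16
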